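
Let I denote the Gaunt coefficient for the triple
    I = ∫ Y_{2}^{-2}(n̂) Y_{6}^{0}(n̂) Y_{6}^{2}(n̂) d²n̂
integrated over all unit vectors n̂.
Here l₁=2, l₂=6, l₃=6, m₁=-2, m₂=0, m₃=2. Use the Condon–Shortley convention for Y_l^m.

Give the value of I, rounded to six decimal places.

-0.191909

Checks pass: Σm=0; 14 even; l₃=6∈[4,8].
(2·2+1)(2·6+1)(2·6+1) = 845
Δ: 2! 2! 10! / 15! → 1/90090
sum: t=0:+1/69120 t=1:−1/14400 t=2:+1/69120 = -7/172800
3j²(2 6 6; 0 0 0) = Δ·Π!·Σ² = 14/715  (sign -1)
sum: t=2:+1/69120 = 1/69120
3j²(2 6 6; -2 0 2) = Δ·Π!·Σ² = 4/143  (sign +1)
combine: 4πI² = 845·14/715·4/143 = 56/121
take √, sign -1: I = -0.19190947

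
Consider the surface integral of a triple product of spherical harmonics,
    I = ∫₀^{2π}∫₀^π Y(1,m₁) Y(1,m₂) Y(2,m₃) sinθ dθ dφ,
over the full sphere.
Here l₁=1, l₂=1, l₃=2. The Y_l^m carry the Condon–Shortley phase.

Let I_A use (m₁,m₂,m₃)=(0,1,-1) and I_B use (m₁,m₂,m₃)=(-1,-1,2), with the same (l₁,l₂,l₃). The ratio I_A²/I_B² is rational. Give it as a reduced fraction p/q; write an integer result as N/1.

Shared (l₁,l₂,l₃)=(1,1,2): N and (l;000)² cancel in I_A²/I_B².
A: Δ = 0!·2!·2!/5! = 1/30; Racah Σ t=0..0: t=0:+1/2 = 1/2; ⇒ 3j(1 1 2; 0 1 -1)² = 1/10, sgn -1
B: Δ = 0!·2!·2!/5! = 1/30; Racah Σ t=0..0: t=0:+1/4 = 1/4; ⇒ 3j(1 1 2; -1 -1 2)² = 1/5, sgn +1
I_A²/I_B² = (1/10)/(1/5) = 1/2

1/2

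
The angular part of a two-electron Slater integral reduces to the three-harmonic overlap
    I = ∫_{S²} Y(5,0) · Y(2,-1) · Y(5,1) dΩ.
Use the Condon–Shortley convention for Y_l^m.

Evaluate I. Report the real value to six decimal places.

-0.036166

Checks pass: Σm=0; 12 even; l₃=5∈[3,7].
(2·5+1)(2·2+1)(2·5+1) = 605
Δ: 2! 8! 2! / 13! → 1/38610
sum: t=0:+1/2880 t=1:−1/576 t=2:+1/2880 = -1/960
3j²(5 2 5; 0 0 0) = Δ·Π!·Σ² = 10/429  (sign +1)
sum: t=0:+1/1440 t=1:−1/1152 = -1/5760
3j²(5 2 5; 0 -1 1) = Δ·Π!·Σ² = 1/858  (sign -1)
combine: 4πI² = 605·10/429·1/858 = 25/1521
take √, sign -1: I = -0.03616600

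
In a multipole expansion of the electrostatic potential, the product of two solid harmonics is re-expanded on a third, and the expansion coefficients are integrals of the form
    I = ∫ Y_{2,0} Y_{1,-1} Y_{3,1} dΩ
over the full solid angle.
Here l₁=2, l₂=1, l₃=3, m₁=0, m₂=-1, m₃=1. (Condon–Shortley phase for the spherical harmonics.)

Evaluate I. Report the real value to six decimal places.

Rules hold: Σm=0, L=6 even, 1≤3≤3.
N = 5·3·7 = 105
Δ = 0!·4!·2!/7! = 1/105
Racah Σ t=0..0: t=0:+1/4 = 1/4
⇒ 3j(2 1 3; 0 0 0)² = 3/35, sgn -1
Racah Σ t=0..0: t=0:+1/8 = 1/8
⇒ 3j(2 1 3; 0 -1 1)² = 2/35, sgn +1
4πI² = N·(3j₀)²·(3jₘ)² = 18/35
I = -1·√(0.514286/4π) = -0.20230066

-0.202301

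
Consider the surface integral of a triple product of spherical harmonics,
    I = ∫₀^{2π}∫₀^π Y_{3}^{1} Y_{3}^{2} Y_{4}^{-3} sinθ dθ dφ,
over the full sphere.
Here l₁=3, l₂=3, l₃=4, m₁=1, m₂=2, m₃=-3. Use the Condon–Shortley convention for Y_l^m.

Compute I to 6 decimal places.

-0.095955

Checks pass: Σm=0; 10 even; l₃=4∈[0,6].
(2·3+1)(2·3+1)(2·4+1) = 441
Δ: 2! 4! 4! / 11! → 1/34650
sum: t=0:+1/72 t=1:−1/16 t=2:+1/72 = -5/144
3j²(3 3 4; 0 0 0) = Δ·Π!·Σ² = 2/77  (sign -1)
sum: t=1:−1/144 t=2:+1/288 = -1/288
3j²(3 3 4; 1 2 -3) = Δ·Π!·Σ² = 1/99  (sign +1)
combine: 4πI² = 441·2/77·1/99 = 14/121
take √, sign -1: I = -0.09595473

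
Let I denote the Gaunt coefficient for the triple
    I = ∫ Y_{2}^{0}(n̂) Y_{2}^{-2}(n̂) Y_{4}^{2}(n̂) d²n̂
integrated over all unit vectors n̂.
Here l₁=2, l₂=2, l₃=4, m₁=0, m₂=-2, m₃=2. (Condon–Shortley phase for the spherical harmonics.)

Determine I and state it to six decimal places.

m-sum 0 ✓  L=8 even ✓  0≤4≤4 ✓
Π(2lᵢ+1) = 5×5×9 = 225
triangle coeff Δ(2,2,4) = 1/630
Σ_t [0,0]: t=0:+1/16 = 1/16
(3j)²=2/35 [(2 2 4; 0 0 0)], sign=+1
Σ_t [0,0]: t=0:+1/96 = 1/96
(3j)²=1/42 [(2 2 4; 0 -2 2)], sign=+1
⇒ 4πI² = 15/49
I = (+1)√(15/49/(4π)) = 0.15607835

0.156078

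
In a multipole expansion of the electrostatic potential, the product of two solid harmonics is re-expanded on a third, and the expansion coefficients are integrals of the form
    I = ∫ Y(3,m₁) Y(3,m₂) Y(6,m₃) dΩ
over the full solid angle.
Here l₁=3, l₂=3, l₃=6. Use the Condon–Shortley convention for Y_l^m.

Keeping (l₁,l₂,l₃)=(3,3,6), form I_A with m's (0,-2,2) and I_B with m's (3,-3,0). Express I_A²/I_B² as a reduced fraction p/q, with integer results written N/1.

224/1

Shared (l₁,l₂,l₃)=(3,3,6): N and (l;000)² cancel in I_A²/I_B².
A: Δ = 0!·6!·6!/13! = 1/12012; Racah Σ t=0..0: t=0:+1/4320 = 1/4320; ⇒ 3j(3 3 6; 0 -2 2)² = 8/429, sgn +1
B: Δ = 0!·6!·6!/13! = 1/12012; Racah Σ t=0..0: t=0:+1/518400 = 1/518400; ⇒ 3j(3 3 6; 3 -3 0)² = 1/12012, sgn +1
I_A²/I_B² = (8/429)/(1/12012) = 224/1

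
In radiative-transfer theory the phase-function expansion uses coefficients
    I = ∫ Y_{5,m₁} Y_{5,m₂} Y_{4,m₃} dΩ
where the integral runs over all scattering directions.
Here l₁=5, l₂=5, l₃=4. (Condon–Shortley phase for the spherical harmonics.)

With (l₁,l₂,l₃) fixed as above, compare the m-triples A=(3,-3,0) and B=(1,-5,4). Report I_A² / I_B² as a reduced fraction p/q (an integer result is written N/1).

l's match ⇒ only the (l;m) 3-j factors differ between A and B.
A: triangle coeff Δ(5,5,4) = 1/3153150; Σ_t [0,2]: t=0:+1/11520 t=1:−1/4320 t=2:+1/27648 = -1/9216; (3j)²=2/143 [(5 5 4; 3 -3 0)], sign=-1
B: triangle coeff Δ(5,5,4) = 1/3153150; Σ_t [0,0]: t=0:+1/414720 = 1/414720; (3j)²=2/429 [(5 5 4; 1 -5 4)], sign=+1
I_A²/I_B² = (2/143)/(2/429) = 3/1

3/1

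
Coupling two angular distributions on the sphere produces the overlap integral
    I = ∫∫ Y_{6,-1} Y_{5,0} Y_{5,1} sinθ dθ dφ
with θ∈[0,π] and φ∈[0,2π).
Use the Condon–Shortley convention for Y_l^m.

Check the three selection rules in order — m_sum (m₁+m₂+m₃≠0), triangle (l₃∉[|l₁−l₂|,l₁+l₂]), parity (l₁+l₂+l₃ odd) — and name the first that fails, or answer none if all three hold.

Σmᵢ = 0  ✓
l₃∈[|l₁−l₂|,l₁+l₂]=[1,11], have l₃=5  ✓
Σlᵢ = 16 ⇒ even  ✓

none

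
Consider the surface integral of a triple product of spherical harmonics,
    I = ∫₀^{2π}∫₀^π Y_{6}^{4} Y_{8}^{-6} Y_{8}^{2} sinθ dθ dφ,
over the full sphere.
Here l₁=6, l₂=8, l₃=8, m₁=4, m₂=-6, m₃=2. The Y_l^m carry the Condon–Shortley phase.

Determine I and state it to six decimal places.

m-sum 0 ✓  L=22 even ✓  2≤8≤14 ✓
Π(2lᵢ+1) = 13×17×17 = 3757
triangle coeff Δ(6,8,8) = 1/13742520792
Σ_t [0,6]: t=0:+1/41803776000 t=1:−1/435456000 t=2:+1/39813120 t=3:−1/18662400 t=4:+1/39813120 t=5:−1/435456000 t=6:+1/41803776000 = -11/1393459200
(3j)²=600/96577 [(6 8 8; 0 0 0)], sign=-1
Σ_t [0,2]: t=0:+1/2786918400 t=1:−1/5225472000 t=2:+1/125411328000 = 11/62705664000
(3j)²=55/7429 [(6 8 8; 4 -6 2)], sign=+1
⇒ 4πI² = 33000/190969
I = (-1)√(33000/190969/(4π)) = -0.11726559

-0.117266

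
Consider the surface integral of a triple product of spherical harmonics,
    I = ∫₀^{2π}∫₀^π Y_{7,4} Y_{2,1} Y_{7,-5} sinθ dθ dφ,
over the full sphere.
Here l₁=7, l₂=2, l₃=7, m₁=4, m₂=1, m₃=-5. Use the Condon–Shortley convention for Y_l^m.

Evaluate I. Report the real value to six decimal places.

m-sum 0 ✓  L=16 even ✓  5≤7≤9 ✓
Π(2lᵢ+1) = 15×5×15 = 1125
triangle coeff Δ(7,2,7) = 1/185640
Σ_t [0,2]: t=0:+1/2419200 t=1:−1/518400 t=2:+1/2419200 = -1/907200
(3j)²=56/3315 [(7 2 7; 0 0 0)], sign=+1
Σ_t [1,2]: t=1:−1/14515200 t=2:+1/79833600 = -1/17740800
(3j)²=729/30940 [(7 2 7; 4 1 -5)], sign=-1
⇒ 4πI² = 21870/48841
I = (-1)√(21870/48841/(4π)) = -0.18876748

-0.188767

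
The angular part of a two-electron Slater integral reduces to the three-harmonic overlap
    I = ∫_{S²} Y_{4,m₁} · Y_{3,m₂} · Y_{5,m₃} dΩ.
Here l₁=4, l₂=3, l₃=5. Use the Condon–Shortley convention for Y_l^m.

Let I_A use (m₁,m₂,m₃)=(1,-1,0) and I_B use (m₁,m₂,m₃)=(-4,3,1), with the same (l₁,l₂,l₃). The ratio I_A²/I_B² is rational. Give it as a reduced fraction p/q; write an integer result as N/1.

1/28

Same 4,3,5: normalisation and zero-m 3j drop out of the ratio.
A: Δ: 2! 6! 4! / 13! → 1/180180; sum: t=0:+1/288 t=1:−1/288 t=2:+1/5760 = 1/5760; 3j²(4 3 5; 1 -1 0) = Δ·Π!·Σ² = 1/12012  (sign -1)
B: Δ: 2! 6! 4! / 13! → 1/180180; sum: t=2:+1/34560 = 1/34560; 3j²(4 3 5; -4 3 1) = Δ·Π!·Σ² = 1/429  (sign +1)
I_A²/I_B² = (1/12012)/(1/429) = 1/28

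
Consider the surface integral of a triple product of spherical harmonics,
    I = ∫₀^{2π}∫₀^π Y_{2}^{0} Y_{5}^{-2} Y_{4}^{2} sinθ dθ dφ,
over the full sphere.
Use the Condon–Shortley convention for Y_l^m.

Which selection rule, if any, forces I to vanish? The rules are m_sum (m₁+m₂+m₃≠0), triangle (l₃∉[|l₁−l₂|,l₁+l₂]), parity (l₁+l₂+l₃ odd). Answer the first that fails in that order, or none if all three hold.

parity

azimuthal sum: 0 − 2 + 2 = 0  ✓
3 ≤ 4 ≤ 7 (triangle on l)  ✓
L = 2 + 5 + 4 = 11 (odd)  ✗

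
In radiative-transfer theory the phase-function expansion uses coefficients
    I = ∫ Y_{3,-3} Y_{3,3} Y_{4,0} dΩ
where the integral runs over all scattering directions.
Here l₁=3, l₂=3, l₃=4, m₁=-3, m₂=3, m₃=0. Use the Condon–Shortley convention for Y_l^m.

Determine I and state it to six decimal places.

Rules hold: Σm=0, L=10 even, 0≤4≤6.
N = 7·7·9 = 441
Δ = 2!·4!·4!/11! = 1/34650
Racah Σ t=0..2: t=0:+1/72 t=1:−1/16 t=2:+1/72 = -5/144
⇒ 3j(3 3 4; 0 0 0)² = 2/77, sgn -1
Racah Σ t=2..2: t=2:+1/1152 = 1/1152
⇒ 3j(3 3 4; -3 3 0)² = 1/154, sgn +1
4πI² = N·(3j₀)²·(3jₘ)² = 9/121
I = -1·√(0.0743802/4π) = -0.07693494

-0.076935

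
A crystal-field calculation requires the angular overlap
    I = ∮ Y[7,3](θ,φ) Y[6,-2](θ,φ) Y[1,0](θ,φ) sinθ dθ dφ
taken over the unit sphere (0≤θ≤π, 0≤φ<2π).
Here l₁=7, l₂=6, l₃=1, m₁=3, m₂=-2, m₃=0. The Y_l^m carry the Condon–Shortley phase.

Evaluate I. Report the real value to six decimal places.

0.000000

Σmᵢ = 1 ≠ 0, so the φ-integral vanishes; I = 0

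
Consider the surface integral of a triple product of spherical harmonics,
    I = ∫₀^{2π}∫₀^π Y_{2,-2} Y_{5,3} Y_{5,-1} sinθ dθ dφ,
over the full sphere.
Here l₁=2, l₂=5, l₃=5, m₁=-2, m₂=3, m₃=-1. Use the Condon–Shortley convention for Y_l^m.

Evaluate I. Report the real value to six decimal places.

0.171169

m-sum 0 ✓  L=12 even ✓  3≤5≤7 ✓
Π(2lᵢ+1) = 5×11×11 = 605
triangle coeff Δ(2,5,5) = 1/38610
Σ_t [0,2]: t=0:+1/2880 t=1:−1/576 t=2:+1/2880 = -1/960
(3j)²=10/429 [(2 5 5; 0 0 0)], sign=+1
Σ_t [2,2]: t=2:+1/5760 = 1/5760
(3j)²=56/2145 [(2 5 5; -2 3 -1)], sign=+1
⇒ 4πI² = 560/1521
I = (+1)√(560/1521/(4π)) = 0.17116875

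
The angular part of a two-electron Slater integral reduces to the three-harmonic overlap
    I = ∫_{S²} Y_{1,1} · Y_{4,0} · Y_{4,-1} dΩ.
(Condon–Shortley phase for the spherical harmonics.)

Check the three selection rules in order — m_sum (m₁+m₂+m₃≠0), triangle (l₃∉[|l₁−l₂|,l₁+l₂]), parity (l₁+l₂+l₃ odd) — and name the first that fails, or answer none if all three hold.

parity

Σmᵢ = 0  ✓
l₃∈[|l₁−l₂|,l₁+l₂]=[3,5], have l₃=4  ✓
Σlᵢ = 9 ⇒ odd  ✗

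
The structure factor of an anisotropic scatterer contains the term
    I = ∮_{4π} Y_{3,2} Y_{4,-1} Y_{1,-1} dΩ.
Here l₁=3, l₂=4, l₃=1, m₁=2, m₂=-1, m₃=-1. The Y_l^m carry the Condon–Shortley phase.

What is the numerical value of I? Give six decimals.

-0.106622

Rules hold: Σm=0, L=8 even, 1≤1≤7.
N = 7·9·3 = 189
Δ = 6!·0!·2!/9! = 1/252
Racah Σ t=3..3: t=3:−1/36 = -1/36
⇒ 3j(3 4 1; 0 0 0)² = 4/63, sgn +1
Racah Σ t=1..1: t=1:−1/240 = -1/240
⇒ 3j(3 4 1; 2 -1 -1)² = 1/84, sgn -1
4πI² = N·(3j₀)²·(3jₘ)² = 1/7
I = -1·√(0.142857/4π) = -0.10662181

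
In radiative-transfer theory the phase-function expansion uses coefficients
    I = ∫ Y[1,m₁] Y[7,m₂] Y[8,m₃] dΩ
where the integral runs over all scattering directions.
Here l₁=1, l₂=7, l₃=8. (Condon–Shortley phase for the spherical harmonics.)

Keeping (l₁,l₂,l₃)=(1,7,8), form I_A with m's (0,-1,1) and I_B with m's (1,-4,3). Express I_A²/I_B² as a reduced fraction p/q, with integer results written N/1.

Same 1,7,8: normalisation and zero-m 3j drop out of the ratio.
A: Δ: 0! 2! 14! / 17! → 1/2040; sum: t=0:+1/29030400 = 1/29030400; 3j²(1 7 8; 0 -1 1) = Δ·Π!·Σ² = 21/680  (sign -1)
B: Δ: 0! 2! 14! / 17! → 1/2040; sum: t=0:+1/479001600 = 1/479001600; 3j²(1 7 8; 1 -4 3) = Δ·Π!·Σ² = 1/204  (sign -1)
I_A²/I_B² = (21/680)/(1/204) = 63/10

63/10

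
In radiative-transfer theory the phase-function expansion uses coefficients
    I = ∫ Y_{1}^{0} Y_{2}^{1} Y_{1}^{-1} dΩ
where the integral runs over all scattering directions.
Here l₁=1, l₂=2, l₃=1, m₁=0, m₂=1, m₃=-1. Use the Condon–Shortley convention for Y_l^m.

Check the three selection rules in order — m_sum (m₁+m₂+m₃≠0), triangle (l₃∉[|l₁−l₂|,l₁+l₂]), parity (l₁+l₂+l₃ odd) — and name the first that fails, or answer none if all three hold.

none

Σmᵢ = 0  ✓
l₃∈[|l₁−l₂|,l₁+l₂]=[1,3], have l₃=1  ✓
Σlᵢ = 4 ⇒ even  ✓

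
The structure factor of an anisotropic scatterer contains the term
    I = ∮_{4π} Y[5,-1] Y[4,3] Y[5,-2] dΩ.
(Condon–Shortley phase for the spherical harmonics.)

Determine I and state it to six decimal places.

m-sum 0 ✓  L=14 even ✓  1≤5≤9 ✓
Π(2lᵢ+1) = 11×9×11 = 1089
triangle coeff Δ(5,4,5) = 1/3153150
Σ_t [0,4]: t=0:+1/69120 t=1:−1/1728 t=2:+1/576 t=3:−1/1728 t=4:+1/69120 = 7/11520
(3j)²=2/143 [(5 4 5; 0 0 0)], sign=-1
Σ_t [3,4]: t=3:−1/5184 t=4:+1/6912 = -1/20736
(3j)²=5/2574 [(5 4 5; -1 3 -2)], sign=+1
⇒ 4πI² = 5/169
I = (-1)√(5/169/(4π)) = -0.04852178

-0.048522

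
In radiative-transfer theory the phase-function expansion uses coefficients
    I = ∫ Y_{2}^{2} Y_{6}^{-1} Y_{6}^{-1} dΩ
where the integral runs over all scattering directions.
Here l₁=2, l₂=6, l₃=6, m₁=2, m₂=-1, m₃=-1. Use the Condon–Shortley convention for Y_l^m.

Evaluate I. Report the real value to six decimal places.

0.196649

m-sum 0 ✓  L=14 even ✓  4≤6≤8 ✓
Π(2lᵢ+1) = 5×13×13 = 845
triangle coeff Δ(2,6,6) = 1/90090
Σ_t [0,2]: t=0:+1/69120 t=1:−1/14400 t=2:+1/69120 = -7/172800
(3j)²=14/715 [(2 6 6; 0 0 0)], sign=-1
Σ_t [0,0]: t=0:+1/57600 = 1/57600
(3j)²=21/715 [(2 6 6; 2 -1 -1)], sign=-1
⇒ 4πI² = 294/605
I = (+1)√(294/605/(4π)) = 0.19664868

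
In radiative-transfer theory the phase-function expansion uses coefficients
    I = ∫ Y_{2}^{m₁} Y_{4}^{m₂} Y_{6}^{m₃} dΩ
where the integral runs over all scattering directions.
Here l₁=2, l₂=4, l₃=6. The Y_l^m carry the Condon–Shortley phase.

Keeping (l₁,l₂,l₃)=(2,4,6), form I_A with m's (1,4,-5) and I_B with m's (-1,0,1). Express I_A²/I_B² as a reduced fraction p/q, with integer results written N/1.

Shared (l₁,l₂,l₃)=(2,4,6): N and (l;000)² cancel in I_A²/I_B².
A: Δ = 0!·4!·8!/13! = 1/6435; Racah Σ t=0..0: t=0:+1/241920 = 1/241920; ⇒ 3j(2 4 6; 1 4 -5)² = 1/39, sgn -1
B: Δ = 0!·4!·8!/13! = 1/6435; Racah Σ t=0..0: t=0:+1/3456 = 1/3456; ⇒ 3j(2 4 6; -1 0 1)² = 35/1287, sgn -1
I_A²/I_B² = (1/39)/(35/1287) = 33/35

33/35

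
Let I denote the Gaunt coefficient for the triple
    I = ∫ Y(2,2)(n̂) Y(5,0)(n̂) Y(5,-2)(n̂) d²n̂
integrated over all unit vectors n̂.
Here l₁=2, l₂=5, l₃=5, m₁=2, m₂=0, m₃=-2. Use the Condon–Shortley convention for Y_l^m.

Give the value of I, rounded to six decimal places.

Checks pass: Σm=0; 12 even; l₃=5∈[3,7].
(2·2+1)(2·5+1)(2·5+1) = 605
Δ: 2! 2! 8! / 13! → 1/38610
sum: t=0:+1/2880 t=1:−1/576 t=2:+1/2880 = -1/960
3j²(2 5 5; 0 0 0) = Δ·Π!·Σ² = 10/429  (sign +1)
sum: t=0:+1/2880 = 1/2880
3j²(2 5 5; 2 0 -2) = Δ·Π!·Σ² = 14/429  (sign -1)
combine: 4πI² = 605·10/429·14/429 = 700/1521
take √, sign -1: I = -0.19137248

-0.191372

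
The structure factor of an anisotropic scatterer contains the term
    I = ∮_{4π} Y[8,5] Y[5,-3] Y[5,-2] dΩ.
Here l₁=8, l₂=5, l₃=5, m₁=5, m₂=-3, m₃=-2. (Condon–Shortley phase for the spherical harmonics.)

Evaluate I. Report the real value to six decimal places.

-0.106255

Rules hold: Σm=0, L=18 even, 3≤5≤13.
N = 17·11·11 = 2057
Δ = 8!·8!·2!/19! = 1/37413090
Racah Σ t=3..5: t=3:−1/1036800 t=4:+1/331776 t=5:−1/1036800 = 1/921600
⇒ 3j(8 5 5; 0 0 0)² = 490/46189, sgn -1
Racah Σ t=0..2: t=0:+1/58060800 t=1:−1/7257600 t=2:+1/14515200 = -1/19353600
⇒ 3j(8 5 5; 5 -3 -2)² = 21/3230, sgn +1
4πI² = N·(3j₀)²·(3jₘ)² = 11319/79781
I = -1·√(0.141876/4π) = -0.10625500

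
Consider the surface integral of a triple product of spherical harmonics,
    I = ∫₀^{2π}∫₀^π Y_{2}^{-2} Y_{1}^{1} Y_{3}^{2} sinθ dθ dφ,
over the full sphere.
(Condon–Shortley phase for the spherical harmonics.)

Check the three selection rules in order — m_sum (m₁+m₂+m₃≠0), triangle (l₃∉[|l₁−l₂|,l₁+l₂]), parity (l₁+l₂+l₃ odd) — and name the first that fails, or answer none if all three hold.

azimuthal sum: -2 + 1 + 2 = 1  ✗
1 ≤ 3 ≤ 3 (triangle on l)
L = 2 + 1 + 3 = 6 (even)

m_sum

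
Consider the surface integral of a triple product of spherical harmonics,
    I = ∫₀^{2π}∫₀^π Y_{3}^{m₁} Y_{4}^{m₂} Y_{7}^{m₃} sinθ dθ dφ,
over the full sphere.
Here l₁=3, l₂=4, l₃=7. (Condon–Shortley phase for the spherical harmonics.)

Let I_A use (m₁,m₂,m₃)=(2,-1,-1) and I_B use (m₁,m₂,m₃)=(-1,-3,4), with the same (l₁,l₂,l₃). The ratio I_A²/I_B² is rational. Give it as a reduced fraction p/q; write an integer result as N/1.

l's match ⇒ only the (l;m) 3-j factors differ between A and B.
A: triangle coeff Δ(3,4,7) = 1/45045; Σ_t [0,0]: t=0:+1/86400 = 1/86400; (3j)²=16/2145 [(3 4 7; 2 -1 -1)], sign=+1
B: triangle coeff Δ(3,4,7) = 1/45045; Σ_t [0,0]: t=0:+1/241920 = 1/241920; (3j)²=2/91 [(3 4 7; -1 -3 4)], sign=-1
I_A²/I_B² = (16/2145)/(2/91) = 56/165

56/165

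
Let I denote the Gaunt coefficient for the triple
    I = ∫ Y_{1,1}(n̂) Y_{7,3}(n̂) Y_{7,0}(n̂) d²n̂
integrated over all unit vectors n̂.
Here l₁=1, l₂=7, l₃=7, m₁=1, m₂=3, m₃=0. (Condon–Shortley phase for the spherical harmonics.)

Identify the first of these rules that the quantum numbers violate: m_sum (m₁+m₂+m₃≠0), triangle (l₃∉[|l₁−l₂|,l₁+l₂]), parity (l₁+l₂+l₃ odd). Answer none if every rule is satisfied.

m_sum

m₁+m₂+m₃ = 1 + 3 + 0 = 4  ✗
triangle: |1−7|=6 ≤ l₃=7 ≤ 1+7=8
parity: l₁+l₂+l₃ = 15 is odd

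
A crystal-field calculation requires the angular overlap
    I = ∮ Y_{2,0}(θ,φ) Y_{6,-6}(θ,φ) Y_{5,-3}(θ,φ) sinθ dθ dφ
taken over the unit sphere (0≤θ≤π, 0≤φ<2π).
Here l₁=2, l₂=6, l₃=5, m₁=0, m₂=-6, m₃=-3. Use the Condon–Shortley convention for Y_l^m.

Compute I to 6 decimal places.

0.000000

0 − 6 − 3 = -9 ≠ 0: azimuthal integral kills it; I = 0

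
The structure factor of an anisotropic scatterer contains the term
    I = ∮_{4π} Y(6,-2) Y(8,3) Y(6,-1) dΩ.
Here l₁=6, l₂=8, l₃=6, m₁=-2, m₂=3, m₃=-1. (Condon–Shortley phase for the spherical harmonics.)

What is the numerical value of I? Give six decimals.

-0.074631

Rules hold: Σm=0, L=20 even, 2≤6≤14.
N = 13·17·13 = 2873
Δ = 8!·4!·8!/21! = 1/1309458150
Racah Σ t=2..6: t=2:+1/49766400 t=3:−1/3110400 t=4:+1/1327104 t=5:−1/3110400 t=6:+1/49766400 = 1/6635520
⇒ 3j(6 8 6; 0 0 0)² = 350/46189, sgn +1
Racah Σ t=4..8: t=4:+1/69672960 t=5:−1/6220800 t=6:+1/4147200 t=7:−1/17418240 t=8:+1/696729600 = 1/25804800
⇒ 3j(6 8 6; -2 3 -1)² = 27/8398, sgn -1
4πI² = N·(3j₀)²·(3jₘ)² = 4725/67507
I = -1·√(0.0699927/4π) = -0.07463140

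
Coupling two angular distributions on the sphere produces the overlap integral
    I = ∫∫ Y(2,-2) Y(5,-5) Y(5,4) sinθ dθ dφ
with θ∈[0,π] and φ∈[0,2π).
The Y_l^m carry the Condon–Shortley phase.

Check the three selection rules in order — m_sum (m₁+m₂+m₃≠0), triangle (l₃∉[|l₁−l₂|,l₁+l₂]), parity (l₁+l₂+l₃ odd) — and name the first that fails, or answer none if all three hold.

m_sum

m₁+m₂+m₃ = -2 − 5 + 4 = -3  ✗
triangle: |2−5|=3 ≤ l₃=5 ≤ 2+5=7
parity: l₁+l₂+l₃ = 12 is even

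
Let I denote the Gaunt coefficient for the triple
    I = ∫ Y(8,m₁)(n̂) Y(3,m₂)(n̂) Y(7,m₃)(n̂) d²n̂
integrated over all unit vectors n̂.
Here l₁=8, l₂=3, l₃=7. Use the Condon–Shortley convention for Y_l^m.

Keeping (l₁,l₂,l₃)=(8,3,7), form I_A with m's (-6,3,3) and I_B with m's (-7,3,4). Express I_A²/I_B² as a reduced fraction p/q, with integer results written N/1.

l's match ⇒ only the (l;m) 3-j factors differ between A and B.
A: triangle coeff Δ(8,3,7) = 1/5290740; Σ_t [4,4]: t=4:+1/348364800 = 1/348364800; (3j)²=11/646 [(8 3 7; -6 3 3)], sign=+1
B: triangle coeff Δ(8,3,7) = 1/5290740; Σ_t [4,4]: t=4:+1/1916006400 = 1/1916006400; (3j)²=15/1292 [(8 3 7; -7 3 4)], sign=-1
I_A²/I_B² = (11/646)/(15/1292) = 22/15

22/15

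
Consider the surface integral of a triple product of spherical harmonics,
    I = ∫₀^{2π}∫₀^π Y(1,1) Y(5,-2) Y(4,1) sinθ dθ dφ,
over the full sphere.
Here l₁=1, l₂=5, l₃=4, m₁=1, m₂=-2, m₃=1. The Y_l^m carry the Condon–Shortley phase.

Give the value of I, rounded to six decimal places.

0.225034

Rules hold: Σm=0, L=10 even, 4≤4≤6.
N = 3·11·9 = 297
Δ = 2!·0!·8!/11! = 1/495
Racah Σ t=1..1: t=1:−1/576 = -1/576
⇒ 3j(1 5 4; 0 0 0)² = 5/99, sgn -1
Racah Σ t=0..0: t=0:+1/1440 = 1/1440
⇒ 3j(1 5 4; 1 -2 1)² = 7/165, sgn -1
4πI² = N·(3j₀)²·(3jₘ)² = 7/11
I = +1·√(0.636364/4π) = 0.22503380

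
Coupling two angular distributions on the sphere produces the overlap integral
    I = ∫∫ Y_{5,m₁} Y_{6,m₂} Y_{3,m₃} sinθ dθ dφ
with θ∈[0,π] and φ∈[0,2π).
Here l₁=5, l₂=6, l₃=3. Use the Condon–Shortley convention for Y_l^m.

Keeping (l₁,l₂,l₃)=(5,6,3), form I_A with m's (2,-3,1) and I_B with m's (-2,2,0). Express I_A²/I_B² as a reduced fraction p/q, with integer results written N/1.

Same 5,6,3: normalisation and zero-m 3j drop out of the ratio.
A: Δ: 8! 2! 4! / 15! → 1/675675; sum: t=1:−1/40320 t=2:+1/8640 t=3:−1/34560 = 1/16128; 3j²(5 6 3; 2 -3 1) = Δ·Π!·Σ² = 18/1001  (sign +1)
B: Δ: 8! 2! 4! / 15! → 1/675675; sum: t=5:−1/8640 t=6:+1/5760 t=7:−1/60480 = 1/24192; 3j²(5 6 3; -2 2 0) = Δ·Π!·Σ² = 8/3003  (sign -1)
I_A²/I_B² = (18/1001)/(8/3003) = 27/4

27/4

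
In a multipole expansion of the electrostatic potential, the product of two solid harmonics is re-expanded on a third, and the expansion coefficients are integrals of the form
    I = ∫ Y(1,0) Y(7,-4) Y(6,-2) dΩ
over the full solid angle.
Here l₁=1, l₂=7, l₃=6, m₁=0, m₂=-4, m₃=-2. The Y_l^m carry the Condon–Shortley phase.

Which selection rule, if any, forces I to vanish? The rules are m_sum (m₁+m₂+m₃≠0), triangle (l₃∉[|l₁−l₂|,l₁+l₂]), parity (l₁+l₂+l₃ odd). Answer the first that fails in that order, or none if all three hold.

Σmᵢ = -6  ✗
l₃∈[|l₁−l₂|,l₁+l₂]=[6,8], have l₃=6
Σlᵢ = 14 ⇒ even

m_sum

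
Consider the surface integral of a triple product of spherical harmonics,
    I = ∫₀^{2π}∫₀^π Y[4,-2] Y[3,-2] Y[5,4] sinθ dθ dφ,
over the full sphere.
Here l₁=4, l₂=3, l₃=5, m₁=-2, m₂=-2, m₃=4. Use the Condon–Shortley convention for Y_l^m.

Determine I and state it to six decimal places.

m-sum 0 ✓  L=12 even ✓  1≤5≤7 ✓
Π(2lᵢ+1) = 9×7×11 = 693
triangle coeff Δ(4,3,5) = 1/180180
Σ_t [0,2]: t=0:+1/576 t=1:−1/144 t=2:+1/576 = -1/288
(3j)²=20/1001 [(4 3 5; 0 0 0)], sign=+1
Σ_t [0,1]: t=0:+1/8640 t=1:−1/2880 = -1/4320
(3j)²=8/429 [(4 3 5; -2 -2 4)], sign=+1
⇒ 4πI² = 480/1859
I = (+1)√(480/1859/(4π)) = 0.14334284

0.143343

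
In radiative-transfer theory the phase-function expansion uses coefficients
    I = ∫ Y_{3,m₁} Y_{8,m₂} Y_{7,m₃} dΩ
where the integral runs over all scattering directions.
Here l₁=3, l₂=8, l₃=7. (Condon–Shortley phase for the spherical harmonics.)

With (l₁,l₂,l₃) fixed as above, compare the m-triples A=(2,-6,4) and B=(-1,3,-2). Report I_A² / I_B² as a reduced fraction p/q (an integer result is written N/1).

l's match ⇒ only the (l;m) 3-j factors differ between A and B.
A: triangle coeff Δ(3,8,7) = 1/5290740; Σ_t [0,1]: t=0:+1/174182400 t=1:−1/479001600 = 1/273715200; (3j)²=49/3876 [(3 8 7; 2 -6 4)], sign=-1
B: triangle coeff Δ(3,8,7) = 1/5290740; Σ_t [2,4]: t=2:+1/17418240 t=3:−1/5806080 t=4:+1/29030400 = -1/12441600; (3j)²=154/12597 [(3 8 7; -1 3 -2)], sign=+1
I_A²/I_B² = (49/3876)/(154/12597) = 91/88

91/88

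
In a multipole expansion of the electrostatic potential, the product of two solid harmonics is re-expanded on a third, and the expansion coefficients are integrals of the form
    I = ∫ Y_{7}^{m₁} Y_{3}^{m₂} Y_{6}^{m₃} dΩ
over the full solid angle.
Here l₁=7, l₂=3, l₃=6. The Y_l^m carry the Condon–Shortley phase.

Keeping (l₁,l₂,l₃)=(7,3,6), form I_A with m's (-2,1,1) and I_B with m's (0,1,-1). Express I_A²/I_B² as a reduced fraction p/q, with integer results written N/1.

Shared (l₁,l₂,l₃)=(7,3,6): N and (l;000)² cancel in I_A²/I_B².
A: Δ = 4!·10!·2!/17! = 1/2042040; Racah Σ t=2..4: t=2:+1/241920 t=3:−1/103680 t=4:+1/691200 = -59/14515200; ⇒ 3j(7 3 6; -2 1 1)² = 3481/340340, sgn +1
B: Δ = 4!·10!·2!/17! = 1/2042040; Racah Σ t=2..4: t=2:+1/115200 t=3:−1/103680 t=4:+1/1451520 = -1/3628800; ⇒ 3j(7 3 6; 0 1 -1)² = 1/36465, sgn +1
I_A²/I_B² = (3481/340340)/(1/36465) = 10443/28

10443/28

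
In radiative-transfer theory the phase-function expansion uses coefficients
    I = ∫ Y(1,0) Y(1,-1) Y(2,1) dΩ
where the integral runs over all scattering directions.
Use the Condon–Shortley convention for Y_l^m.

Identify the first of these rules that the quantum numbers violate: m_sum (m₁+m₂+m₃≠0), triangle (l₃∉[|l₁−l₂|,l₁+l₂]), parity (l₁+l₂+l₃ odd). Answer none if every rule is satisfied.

none

Σmᵢ = 0  ✓
l₃∈[|l₁−l₂|,l₁+l₂]=[0,2], have l₃=2  ✓
Σlᵢ = 4 ⇒ even  ✓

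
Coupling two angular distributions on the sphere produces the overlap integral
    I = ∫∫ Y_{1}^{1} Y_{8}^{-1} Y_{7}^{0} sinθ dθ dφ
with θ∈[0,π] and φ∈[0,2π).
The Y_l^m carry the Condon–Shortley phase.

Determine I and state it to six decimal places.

-0.183585

Rules hold: Σm=0, L=16 even, 7≤7≤9.
N = 3·17·15 = 765
Δ = 2!·0!·14!/17! = 1/2040
Racah Σ t=1..1: t=1:−1/25401600 = -1/25401600
⇒ 3j(1 8 7; 0 0 0)² = 8/255, sgn +1
Racah Σ t=0..0: t=0:+1/50803200 = 1/50803200
⇒ 3j(1 8 7; 1 -1 0)² = 3/170, sgn -1
4πI² = N·(3j₀)²·(3jₘ)² = 36/85
I = -1·√(0.423529/4π) = -0.18358486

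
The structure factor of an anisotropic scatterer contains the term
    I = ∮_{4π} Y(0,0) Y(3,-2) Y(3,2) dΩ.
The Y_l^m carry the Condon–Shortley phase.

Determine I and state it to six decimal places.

0.282095

m-sum 0 ✓  L=6 even ✓  3≤3≤3 ✓
Π(2lᵢ+1) = 1×7×7 = 49
triangle coeff Δ(0,3,3) = 1/7
Σ_t [0,0]: t=0:+1/36 = 1/36
(3j)²=1/7 [(0 3 3; 0 0 0)], sign=-1
Σ_t [0,0]: t=0:+1/120 = 1/120
(3j)²=1/7 [(0 3 3; 0 -2 2)], sign=-1
⇒ 4πI² = 1/1
I = (+1)√(1/1/(4π)) = 0.28209479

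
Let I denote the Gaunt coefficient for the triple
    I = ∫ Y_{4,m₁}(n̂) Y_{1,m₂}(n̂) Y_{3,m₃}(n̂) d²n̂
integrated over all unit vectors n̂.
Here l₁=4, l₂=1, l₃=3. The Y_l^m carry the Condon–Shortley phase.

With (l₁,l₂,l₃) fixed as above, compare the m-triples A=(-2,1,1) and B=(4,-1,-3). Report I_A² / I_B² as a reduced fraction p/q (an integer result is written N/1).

15/28

l's match ⇒ only the (l;m) 3-j factors differ between A and B.
A: triangle coeff Δ(4,1,3) = 1/252; Σ_t [2,2]: t=2:+1/96 = 1/96; (3j)²=5/84 [(4 1 3; -2 1 1)], sign=+1
B: triangle coeff Δ(4,1,3) = 1/252; Σ_t [0,0]: t=0:+1/1440 = 1/1440; (3j)²=1/9 [(4 1 3; 4 -1 -3)], sign=+1
I_A²/I_B² = (5/84)/(1/9) = 15/28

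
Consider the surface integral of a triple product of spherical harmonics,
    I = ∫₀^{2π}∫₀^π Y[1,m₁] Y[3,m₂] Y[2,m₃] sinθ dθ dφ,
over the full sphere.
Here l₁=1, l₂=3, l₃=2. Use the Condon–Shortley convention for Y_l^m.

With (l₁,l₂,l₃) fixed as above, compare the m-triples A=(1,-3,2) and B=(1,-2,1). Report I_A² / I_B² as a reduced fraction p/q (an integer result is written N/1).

3/2

Shared (l₁,l₂,l₃)=(1,3,2): N and (l;000)² cancel in I_A²/I_B².
A: Δ = 2!·0!·4!/7! = 1/105; Racah Σ t=0..0: t=0:+1/48 = 1/48; ⇒ 3j(1 3 2; 1 -3 2)² = 1/7, sgn +1
B: Δ = 2!·0!·4!/7! = 1/105; Racah Σ t=0..0: t=0:+1/12 = 1/12; ⇒ 3j(1 3 2; 1 -2 1)² = 2/21, sgn -1
I_A²/I_B² = (1/7)/(2/21) = 3/2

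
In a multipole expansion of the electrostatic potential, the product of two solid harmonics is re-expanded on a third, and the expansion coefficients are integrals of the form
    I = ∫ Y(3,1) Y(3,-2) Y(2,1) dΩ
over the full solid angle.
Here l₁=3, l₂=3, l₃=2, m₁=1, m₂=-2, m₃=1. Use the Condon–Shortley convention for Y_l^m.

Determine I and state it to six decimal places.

0.162868

Rules hold: Σm=0, L=8 even, 0≤2≤6.
N = 7·7·5 = 245
Δ = 4!·2!·2!/9! = 1/3780
Racah Σ t=1..3: t=1:−1/24 t=2:+1/4 t=3:−1/24 = 1/6
⇒ 3j(3 3 2; 0 0 0)² = 4/105, sgn +1
Racah Σ t=0..1: t=0:+1/48 t=1:−1/12 = -1/16
⇒ 3j(3 3 2; 1 -2 1)² = 1/28, sgn +1
4πI² = N·(3j₀)²·(3jₘ)² = 1/3
I = +1·√(0.333333/4π) = 0.16286750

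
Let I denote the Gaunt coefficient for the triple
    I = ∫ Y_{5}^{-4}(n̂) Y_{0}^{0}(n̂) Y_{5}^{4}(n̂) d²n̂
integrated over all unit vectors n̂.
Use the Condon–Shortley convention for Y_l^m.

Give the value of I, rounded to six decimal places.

Rules hold: Σm=0, L=10 even, 5≤5≤5.
N = 11·1·11 = 121
Δ = 0!·10!·0!/11! = 1/11
Racah Σ t=0..0: t=0:+1/14400 = 1/14400
⇒ 3j(5 0 5; 0 0 0)² = 1/11, sgn -1
Racah Σ t=0..0: t=0:+1/362880 = 1/362880
⇒ 3j(5 0 5; -4 0 4)² = 1/11, sgn -1
4πI² = N·(3j₀)²·(3jₘ)² = 1/1
I = +1·√(1/4π) = 0.28209479

0.282095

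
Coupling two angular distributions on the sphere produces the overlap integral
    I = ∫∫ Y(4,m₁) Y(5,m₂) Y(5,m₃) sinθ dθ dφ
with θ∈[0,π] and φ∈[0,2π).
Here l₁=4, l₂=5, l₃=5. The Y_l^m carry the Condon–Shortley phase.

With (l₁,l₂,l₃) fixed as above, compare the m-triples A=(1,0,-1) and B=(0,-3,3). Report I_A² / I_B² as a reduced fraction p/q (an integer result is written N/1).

l's match ⇒ only the (l;m) 3-j factors differ between A and B.
A: triangle coeff Δ(4,5,5) = 1/3153150; Σ_t [0,3]: t=0:+1/17280 t=1:−1/1152 t=2:+1/864 t=3:−1/6912 = 7/34560; (3j)²=1/429 [(4 5 5; 1 0 -1)], sign=+1
B: triangle coeff Δ(4,5,5) = 1/3153150; Σ_t [0,2]: t=0:+1/27648 t=1:−1/4320 t=2:+1/11520 = -1/9216; (3j)²=2/143 [(4 5 5; 0 -3 3)], sign=-1
I_A²/I_B² = (1/429)/(2/143) = 1/6

1/6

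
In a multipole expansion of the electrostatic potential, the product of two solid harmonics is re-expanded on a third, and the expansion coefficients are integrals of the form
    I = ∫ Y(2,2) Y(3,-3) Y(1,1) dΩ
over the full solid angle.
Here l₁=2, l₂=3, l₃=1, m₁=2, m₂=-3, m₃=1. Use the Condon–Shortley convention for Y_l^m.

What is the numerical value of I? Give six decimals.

Rules hold: Σm=0, L=6 even, 1≤1≤5.
N = 5·7·3 = 105
Δ = 4!·0!·2!/7! = 1/105
Racah Σ t=2..2: t=2:+1/4 = 1/4
⇒ 3j(2 3 1; 0 0 0)² = 3/35, sgn -1
Racah Σ t=0..0: t=0:+1/48 = 1/48
⇒ 3j(2 3 1; 2 -3 1)² = 1/7, sgn +1
4πI² = N·(3j₀)²·(3jₘ)² = 9/7
I = -1·√(1.28571/4π) = -0.31986543

-0.319865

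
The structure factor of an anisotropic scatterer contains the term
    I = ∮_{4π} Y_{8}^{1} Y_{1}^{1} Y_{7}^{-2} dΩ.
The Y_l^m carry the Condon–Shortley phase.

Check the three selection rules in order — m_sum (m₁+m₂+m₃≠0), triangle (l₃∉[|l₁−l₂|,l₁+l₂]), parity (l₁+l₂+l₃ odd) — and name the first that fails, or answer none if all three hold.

none

Σmᵢ = 0  ✓
l₃∈[|l₁−l₂|,l₁+l₂]=[7,9], have l₃=7  ✓
Σlᵢ = 16 ⇒ even  ✓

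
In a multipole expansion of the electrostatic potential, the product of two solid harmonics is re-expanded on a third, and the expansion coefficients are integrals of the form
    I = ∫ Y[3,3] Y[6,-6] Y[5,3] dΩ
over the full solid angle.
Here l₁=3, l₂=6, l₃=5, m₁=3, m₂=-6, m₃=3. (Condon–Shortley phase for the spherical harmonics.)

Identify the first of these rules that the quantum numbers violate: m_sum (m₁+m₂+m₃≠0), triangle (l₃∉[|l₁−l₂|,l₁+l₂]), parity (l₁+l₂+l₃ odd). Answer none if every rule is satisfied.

none

Σmᵢ = 0  ✓
l₃∈[|l₁−l₂|,l₁+l₂]=[3,9], have l₃=5  ✓
Σlᵢ = 14 ⇒ even  ✓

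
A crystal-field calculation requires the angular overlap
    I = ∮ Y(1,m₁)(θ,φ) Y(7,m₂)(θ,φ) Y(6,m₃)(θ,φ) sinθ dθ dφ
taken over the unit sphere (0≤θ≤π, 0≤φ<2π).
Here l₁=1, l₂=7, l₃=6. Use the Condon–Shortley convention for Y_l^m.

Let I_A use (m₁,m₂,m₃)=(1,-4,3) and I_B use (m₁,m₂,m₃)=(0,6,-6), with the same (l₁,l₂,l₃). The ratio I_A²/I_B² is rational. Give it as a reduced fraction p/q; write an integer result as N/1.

55/13

Same 1,7,6: normalisation and zero-m 3j drop out of the ratio.
A: Δ: 2! 0! 12! / 15! → 1/1365; sum: t=0:+1/4354560 = 1/4354560; 3j²(1 7 6; 1 -4 3) = Δ·Π!·Σ² = 11/273  (sign -1)
B: Δ: 2! 0! 12! / 15! → 1/1365; sum: t=1:−1/479001600 = -1/479001600; 3j²(1 7 6; 0 6 -6) = Δ·Π!·Σ² = 1/105  (sign -1)
I_A²/I_B² = (11/273)/(1/105) = 55/13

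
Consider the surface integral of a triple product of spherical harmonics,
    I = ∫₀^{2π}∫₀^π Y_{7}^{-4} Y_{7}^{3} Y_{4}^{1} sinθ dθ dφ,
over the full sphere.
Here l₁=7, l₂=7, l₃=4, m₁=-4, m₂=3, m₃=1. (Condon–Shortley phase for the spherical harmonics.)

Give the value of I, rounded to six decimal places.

0.111287

Rules hold: Σm=0, L=18 even, 0≤4≤14.
N = 15·15·9 = 2025
Δ = 10!·4!·4!/19! = 1/58198140
Racah Σ t=3..7: t=3:−1/17418240 t=4:+1/622080 t=5:−1/230400 t=6:+1/622080 t=7:−1/17418240 = -1/806400
⇒ 3j(7 7 4; 0 0 0)² = 2268/230945, sgn -1
Racah Σ t=7..10: t=7:−1/4354560 t=8:+1/1935360 t=9:−1/8709120 t=10:+1/522547200 = 13/74649600
⇒ 3j(7 7 4; -4 3 1)² = 91/11628, sgn -1
4πI² = N·(3j₀)²·(3jₘ)² = 178605/1147619
I = +1·√(0.155631/4π) = 0.11128663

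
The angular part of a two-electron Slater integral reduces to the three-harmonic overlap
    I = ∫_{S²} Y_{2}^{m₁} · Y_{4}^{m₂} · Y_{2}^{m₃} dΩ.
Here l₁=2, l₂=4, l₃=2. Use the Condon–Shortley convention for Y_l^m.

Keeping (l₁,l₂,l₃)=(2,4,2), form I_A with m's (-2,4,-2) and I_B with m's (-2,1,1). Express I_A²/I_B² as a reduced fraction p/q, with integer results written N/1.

14/1

Shared (l₁,l₂,l₃)=(2,4,2): N and (l;000)² cancel in I_A²/I_B².
A: Δ = 4!·0!·4!/9! = 1/630; Racah Σ t=4..4: t=4:+1/576 = 1/576; ⇒ 3j(2 4 2; -2 4 -2)² = 1/9, sgn +1
B: Δ = 4!·0!·4!/9! = 1/630; Racah Σ t=4..4: t=4:+1/144 = 1/144; ⇒ 3j(2 4 2; -2 1 1)² = 1/126, sgn -1
I_A²/I_B² = (1/9)/(1/126) = 14/1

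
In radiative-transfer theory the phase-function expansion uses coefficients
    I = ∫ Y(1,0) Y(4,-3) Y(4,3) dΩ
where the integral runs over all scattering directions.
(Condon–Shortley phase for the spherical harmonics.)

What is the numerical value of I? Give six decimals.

Σlᵢ=9 odd — θ-integrand is odd under cosθ→−cosθ; I=0

0.000000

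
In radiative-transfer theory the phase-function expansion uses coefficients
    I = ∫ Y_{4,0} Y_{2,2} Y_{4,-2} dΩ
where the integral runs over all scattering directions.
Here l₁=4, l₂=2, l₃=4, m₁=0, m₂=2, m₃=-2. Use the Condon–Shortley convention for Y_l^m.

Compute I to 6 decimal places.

-0.190365

m-sum 0 ✓  L=10 even ✓  2≤4≤6 ✓
Π(2lᵢ+1) = 9×5×9 = 405
triangle coeff Δ(4,2,4) = 1/13860
Σ_t [0,2]: t=0:+1/192 t=1:−1/36 t=2:+1/192 = -5/288
(3j)²=20/693 [(4 2 4; 0 0 0)], sign=-1
Σ_t [2,2]: t=2:+1/192 = 1/192
(3j)²=3/77 [(4 2 4; 0 2 -2)], sign=+1
⇒ 4πI² = 2700/5929
I = (-1)√(2700/5929/(4π)) = -0.19036462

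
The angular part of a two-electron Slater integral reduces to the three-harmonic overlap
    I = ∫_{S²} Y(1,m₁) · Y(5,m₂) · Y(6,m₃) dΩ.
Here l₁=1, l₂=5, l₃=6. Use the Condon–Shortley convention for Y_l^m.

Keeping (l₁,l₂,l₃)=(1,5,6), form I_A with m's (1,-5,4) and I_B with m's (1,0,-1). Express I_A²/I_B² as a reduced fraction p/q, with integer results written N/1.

1/21

l's match ⇒ only the (l;m) 3-j factors differ between A and B.
A: triangle coeff Δ(1,5,6) = 1/858; Σ_t [0,0]: t=0:+1/7257600 = 1/7257600; (3j)²=1/858 [(1 5 6; 1 -5 4)], sign=+1
B: triangle coeff Δ(1,5,6) = 1/858; Σ_t [0,0]: t=0:+1/28800 = 1/28800; (3j)²=7/286 [(1 5 6; 1 0 -1)], sign=-1
I_A²/I_B² = (1/858)/(7/286) = 1/21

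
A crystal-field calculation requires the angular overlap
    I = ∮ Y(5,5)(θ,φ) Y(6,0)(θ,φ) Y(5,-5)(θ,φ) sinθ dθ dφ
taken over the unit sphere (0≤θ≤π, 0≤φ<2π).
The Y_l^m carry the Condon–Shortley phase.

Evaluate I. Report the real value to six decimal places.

0.046023

m-sum 0 ✓  L=16 even ✓  1≤5≤11 ✓
Π(2lᵢ+1) = 11×13×11 = 1573
triangle coeff Δ(5,6,5) = 1/28588560
Σ_t [1,5]: t=1:−1/345600 t=2:+1/13824 t=3:−1/5184 t=4:+1/13824 t=5:−1/345600 = -7/129600
(3j)²=80/7293 [(5 6 5; 0 0 0)], sign=+1
Σ_t [0,0]: t=0:+1/12441600 = 1/12441600
(3j)²=15/9724 [(5 6 5; 5 0 -5)], sign=+1
⇒ 4πI² = 100/3757
I = (+1)√(100/3757/(4π)) = 0.04602295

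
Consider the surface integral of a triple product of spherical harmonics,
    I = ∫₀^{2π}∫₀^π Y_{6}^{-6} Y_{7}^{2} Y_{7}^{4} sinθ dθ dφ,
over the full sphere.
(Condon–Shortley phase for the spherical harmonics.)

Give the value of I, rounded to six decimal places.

Checks pass: Σm=0; 20 even; l₃=7∈[1,13].
(2·6+1)(2·7+1)(2·7+1) = 2925
Δ: 6! 6! 8! / 21! → 1/2444321880
sum: t=0:+1/2612736000 t=1:−1/20736000 t=2:+1/1658880 t=3:−1/746496 t=4:+1/1658880 t=5:−1/20736000 t=6:+1/2612736000 = -1/4354560
3j²(6 7 7; 0 0 0) = Δ·Π!·Σ² = 1000/138567  (sign +1)
sum: t=6:+1/373248000 = 1/373248000
3j²(6 7 7; -6 2 4) = Δ·Π!·Σ² = 308/20995  (sign -1)
combine: 4πI² = 2925·1000/138567·308/20995 = 420000/1356277
take √, sign -1: I = -0.15698043

-0.156980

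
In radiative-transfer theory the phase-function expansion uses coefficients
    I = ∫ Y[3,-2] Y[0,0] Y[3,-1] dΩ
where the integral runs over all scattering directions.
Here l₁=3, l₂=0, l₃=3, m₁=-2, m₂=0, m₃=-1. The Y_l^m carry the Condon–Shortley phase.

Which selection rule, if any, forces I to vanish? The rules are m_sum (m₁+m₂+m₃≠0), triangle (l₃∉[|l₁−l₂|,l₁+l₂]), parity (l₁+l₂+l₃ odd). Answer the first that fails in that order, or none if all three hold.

m_sum

azimuthal sum: -2 + 0 − 1 = -3  ✗
3 ≤ 3 ≤ 3 (triangle on l)
L = 3 + 0 + 3 = 6 (even)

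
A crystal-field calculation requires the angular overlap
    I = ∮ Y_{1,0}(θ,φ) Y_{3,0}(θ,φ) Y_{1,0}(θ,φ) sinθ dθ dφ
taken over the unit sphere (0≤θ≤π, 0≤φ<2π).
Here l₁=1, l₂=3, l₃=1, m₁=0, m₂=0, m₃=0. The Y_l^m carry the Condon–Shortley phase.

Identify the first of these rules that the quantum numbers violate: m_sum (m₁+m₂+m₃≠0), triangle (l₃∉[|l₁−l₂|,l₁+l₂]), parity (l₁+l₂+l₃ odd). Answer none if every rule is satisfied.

triangle

m₁+m₂+m₃ = 0 + 0 + 0 = 0  ✓
triangle: |1−3|=2 ≤ l₃=1 ≤ 1+3=4  ✗
parity: l₁+l₂+l₃ = 5 is odd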